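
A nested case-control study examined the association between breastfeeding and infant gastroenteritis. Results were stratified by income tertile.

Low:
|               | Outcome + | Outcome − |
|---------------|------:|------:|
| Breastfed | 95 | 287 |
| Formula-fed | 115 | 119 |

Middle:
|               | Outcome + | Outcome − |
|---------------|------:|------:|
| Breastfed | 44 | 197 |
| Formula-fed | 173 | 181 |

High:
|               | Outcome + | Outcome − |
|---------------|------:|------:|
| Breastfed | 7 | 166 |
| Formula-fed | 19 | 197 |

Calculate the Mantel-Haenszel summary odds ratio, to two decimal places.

0.30

OR_MH = Σ(aᵢdᵢ/nᵢ) / Σ(bᵢcᵢ/nᵢ), where nᵢ is the stratum total.
Stratum 1 (Low): n = 616; a·d/n = 95·119/616 = 18.3523; b·c/n = 287·115/616 = 53.5795
Stratum 2 (Middle): n = 595; a·d/n = 44·181/595 = 13.3849; b·c/n = 197·173/595 = 57.2790
Stratum 3 (High): n = 389; a·d/n = 7·197/389 = 3.5450; b·c/n = 166·19/389 = 8.1080
OR_MH = (18.3523 + 13.3849 + 3.5450) / (53.5795 + 57.2790 + 8.1080) = 35.2821 / 118.9665 = 0.29657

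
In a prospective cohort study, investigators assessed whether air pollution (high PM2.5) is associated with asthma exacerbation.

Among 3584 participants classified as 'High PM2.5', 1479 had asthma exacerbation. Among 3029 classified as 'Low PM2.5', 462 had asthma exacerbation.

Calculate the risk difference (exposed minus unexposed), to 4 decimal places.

From the description: a = 1479, b = 2105, c = 462, d = 2567.
Risk in exposed = 1479/3584 = 0.412667; risk in unexposed = 462/3029 = 0.152526.
Risk difference = 0.412667 − 0.152526 = 0.260142

0.2601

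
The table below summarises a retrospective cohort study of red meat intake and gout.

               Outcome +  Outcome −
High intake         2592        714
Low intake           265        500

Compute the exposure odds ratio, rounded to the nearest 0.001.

Cells: a = 2592, b = 714, c = 265, d = 500.
OR = (a·d)/(b·c) = (2592 × 500) / (714 × 265) = 1296000 / 189210 = 6.84953
The odds of gout are about 6.85 times as high in the high intake group.

6.850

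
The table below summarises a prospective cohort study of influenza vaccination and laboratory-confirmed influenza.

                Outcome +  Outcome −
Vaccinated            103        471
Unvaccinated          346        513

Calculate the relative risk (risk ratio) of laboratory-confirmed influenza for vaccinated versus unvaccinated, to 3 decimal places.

Cells: a = 103, b = 471, c = 346, d = 513.
Risk in exposed = 103/574 = 0.17944; risk in unexposed = 346/859 = 0.40279.
RR = 0.17944 / 0.40279 = 0.44549
The risk is 55% lower among the exposed than among the unexposed.

0.445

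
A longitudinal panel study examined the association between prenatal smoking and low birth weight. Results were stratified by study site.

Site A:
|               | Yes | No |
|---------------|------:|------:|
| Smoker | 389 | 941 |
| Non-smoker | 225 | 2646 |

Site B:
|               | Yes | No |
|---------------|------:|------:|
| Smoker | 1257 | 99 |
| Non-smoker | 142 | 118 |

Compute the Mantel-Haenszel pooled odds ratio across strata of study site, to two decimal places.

5.70

OR_MH = Σ(aᵢdᵢ/nᵢ) / Σ(bᵢcᵢ/nᵢ), where nᵢ is the stratum total.
Stratum 1 (Site A): n = 4201; a·d/n = 389·2646/4201 = 245.0117; b·c/n = 941·225/4201 = 50.3987
Stratum 2 (Site B): n = 1616; a·d/n = 1257·118/1616 = 91.7859; b·c/n = 99·142/1616 = 8.6993
OR_MH = (245.0117 + 91.7859) / (50.3987 + 8.6993) = 336.7976 / 59.0980 = 5.69897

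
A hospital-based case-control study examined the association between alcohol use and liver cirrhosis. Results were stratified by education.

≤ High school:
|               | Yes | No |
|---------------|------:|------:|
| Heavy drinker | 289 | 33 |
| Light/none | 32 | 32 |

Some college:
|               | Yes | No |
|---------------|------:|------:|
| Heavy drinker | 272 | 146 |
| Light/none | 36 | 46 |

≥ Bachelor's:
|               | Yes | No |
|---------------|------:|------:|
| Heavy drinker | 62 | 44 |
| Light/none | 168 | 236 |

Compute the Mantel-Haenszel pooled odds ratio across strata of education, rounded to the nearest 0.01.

OR_MH = Σ(aᵢdᵢ/nᵢ) / Σ(bᵢcᵢ/nᵢ), where nᵢ is the stratum total.
Stratum 1 (≤ High school): n = 386; a·d/n = 289·32/386 = 23.9585; b·c/n = 33·32/386 = 2.7358
Stratum 2 (Some college): n = 500; a·d/n = 272·46/500 = 25.0240; b·c/n = 146·36/500 = 10.5120
Stratum 3 (≥ Bachelor's): n = 510; a·d/n = 62·236/510 = 28.6902; b·c/n = 44·168/510 = 14.4941
OR_MH = (23.9585 + 25.0240 + 28.6902) / (2.7358 + 10.5120 + 14.4941) = 77.6727 / 27.7419 = 2.79984

2.80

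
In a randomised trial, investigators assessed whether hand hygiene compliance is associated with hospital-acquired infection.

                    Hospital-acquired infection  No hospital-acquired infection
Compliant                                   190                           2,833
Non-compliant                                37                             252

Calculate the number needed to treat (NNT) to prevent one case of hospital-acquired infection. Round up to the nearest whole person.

Risk in treated group = 190/3023 = 0.06285; risk in control = 37/289 = 0.12803.
Absolute risk reduction = 0.12803 − 0.06285 = 0.06518
NNT = 1 / ARR = 1 / 0.06518 = 15.343 → round up → 16

16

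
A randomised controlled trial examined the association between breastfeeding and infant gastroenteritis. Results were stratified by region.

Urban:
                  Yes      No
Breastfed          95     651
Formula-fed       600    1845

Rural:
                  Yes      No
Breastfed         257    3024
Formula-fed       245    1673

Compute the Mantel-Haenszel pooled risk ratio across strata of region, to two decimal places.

RR_MH = Σ(aᵢ·n₀ᵢ/nᵢ) / Σ(cᵢ·n₁ᵢ/nᵢ), with n₁ᵢ = aᵢ+bᵢ (exposed), n₀ᵢ = cᵢ+dᵢ (unexposed), nᵢ = n₁ᵢ+n₀ᵢ.
Stratum 1 (Urban): n₁ = 746, n₀ = 2445, n = 3191; a·n₀/n = 95·2445/3191 = 72.7907; c·n₁/n = 600·746/3191 = 140.2695
Stratum 2 (Rural): n₁ = 3281, n₀ = 1918, n = 5199; a·n₀/n = 257·1918/5199 = 94.8117; c·n₁/n = 245·3281/5199 = 154.6153
RR_MH = (72.7907 + 94.8117) / (140.2695 + 154.6153) = 167.6024 / 294.8848 = 0.56837

0.57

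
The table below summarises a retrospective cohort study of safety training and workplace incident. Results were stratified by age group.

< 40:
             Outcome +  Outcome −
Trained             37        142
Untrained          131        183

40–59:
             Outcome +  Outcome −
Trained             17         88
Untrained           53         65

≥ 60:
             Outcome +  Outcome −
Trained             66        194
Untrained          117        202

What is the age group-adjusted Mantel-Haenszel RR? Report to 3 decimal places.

RR_MH = Σ(aᵢ·n₀ᵢ/nᵢ) / Σ(cᵢ·n₁ᵢ/nᵢ), with n₁ᵢ = aᵢ+bᵢ (exposed), n₀ᵢ = cᵢ+dᵢ (unexposed), nᵢ = n₁ᵢ+n₀ᵢ.
Stratum 1 (< 40): n₁ = 179, n₀ = 314, n = 493; a·n₀/n = 37·314/493 = 23.5659; c·n₁/n = 131·179/493 = 47.5639
Stratum 2 (40–59): n₁ = 105, n₀ = 118, n = 223; a·n₀/n = 17·118/223 = 8.9955; c·n₁/n = 53·105/223 = 24.9552
Stratum 3 (≥ 60): n₁ = 260, n₀ = 319, n = 579; a·n₀/n = 66·319/579 = 36.3627; c·n₁/n = 117·260/579 = 52.5389
RR_MH = (23.5659 + 8.9955 + 36.3627) / (47.5639 + 24.9552 + 52.5389) = 68.9241 / 125.0579 = 0.55114

0.551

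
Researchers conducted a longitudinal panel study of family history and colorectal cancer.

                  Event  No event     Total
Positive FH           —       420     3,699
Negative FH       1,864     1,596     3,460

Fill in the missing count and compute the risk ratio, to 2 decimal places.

1.65

The missing cell is in the exposed row: 3699 − 420 = 3279.
So a = 3279, b = 420, c = 1864, d = 1596.
RR = [a/(a+b)] / [c/(c+d)] = (3279/3699) / (1864/3460) = 0.88646/0.53873 = 1.64546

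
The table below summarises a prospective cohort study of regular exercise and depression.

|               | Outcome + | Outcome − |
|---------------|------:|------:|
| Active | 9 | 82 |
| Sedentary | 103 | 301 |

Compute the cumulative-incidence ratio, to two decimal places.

Cells: a = 9, b = 82, c = 103, d = 301.
Risk in exposed = 9/91 = 0.09890; risk in unexposed = 103/404 = 0.25495.
RR = 0.09890 / 0.25495 = 0.38792
The risk is 61% lower among the exposed than among the unexposed.

0.39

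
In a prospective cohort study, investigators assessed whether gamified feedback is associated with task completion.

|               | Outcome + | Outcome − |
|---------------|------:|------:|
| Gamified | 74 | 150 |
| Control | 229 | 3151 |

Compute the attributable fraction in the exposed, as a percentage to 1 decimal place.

79.5

Cells: a = 74, b = 150, c = 229, d = 3151.
Risk in exposed = 74/224 = 0.33036; risk in unexposed = 229/3380 = 0.06775.
RR = 0.33036/0.06775 = 4.87601
AR% = (RR − 1)/RR × 100 = (4.87601 − 1)/4.87601 × 100 = 79.4914%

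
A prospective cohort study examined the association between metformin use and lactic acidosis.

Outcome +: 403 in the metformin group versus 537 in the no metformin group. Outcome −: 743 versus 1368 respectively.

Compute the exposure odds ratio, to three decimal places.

1.382

From the description: a = 403, b = 743, c = 537, d = 1368.
OR = (a·d)/(b·c) = (403 × 1368) / (743 × 537) = 551304 / 398991 = 1.38175
The odds of lactic acidosis are about 1.38 times as high in the metformin group.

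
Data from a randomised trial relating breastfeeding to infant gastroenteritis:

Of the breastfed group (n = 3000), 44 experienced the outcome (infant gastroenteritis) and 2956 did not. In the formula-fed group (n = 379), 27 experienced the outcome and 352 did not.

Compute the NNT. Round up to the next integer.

Risk in treated group = 44/3000 = 0.01467; risk in control = 27/379 = 0.07124.
Absolute risk reduction = 0.07124 − 0.01467 = 0.05657
NNT = 1 / ARR = 1 / 0.05657 = 17.676 → round up → 18

18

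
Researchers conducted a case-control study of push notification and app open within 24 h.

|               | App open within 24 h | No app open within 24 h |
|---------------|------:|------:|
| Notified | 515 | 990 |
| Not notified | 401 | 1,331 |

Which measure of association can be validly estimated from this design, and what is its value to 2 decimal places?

Cells: a = 515, b = 990, c = 401, d = 1331.
This is a case-control study: participants were sampled on outcome status, so risks in the source population cannot be estimated directly — relative risk is not valid here. The odds ratio is the appropriate measure.
OR = (a·d)/(b·c) = (515 × 1331) / (990 × 401) = 685465 / 396990 = 1.72666

1.73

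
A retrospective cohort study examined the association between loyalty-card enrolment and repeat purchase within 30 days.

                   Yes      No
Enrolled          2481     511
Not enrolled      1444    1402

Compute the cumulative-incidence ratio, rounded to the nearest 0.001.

Cells: a = 2481, b = 511, c = 1444, d = 1402.
Risk in exposed = 2481/2992 = 0.82921; risk in unexposed = 1444/2846 = 0.50738.
RR = 0.82921 / 0.50738 = 1.63430
The risk among the exposed is 1.63 times that among the unexposed.

1.634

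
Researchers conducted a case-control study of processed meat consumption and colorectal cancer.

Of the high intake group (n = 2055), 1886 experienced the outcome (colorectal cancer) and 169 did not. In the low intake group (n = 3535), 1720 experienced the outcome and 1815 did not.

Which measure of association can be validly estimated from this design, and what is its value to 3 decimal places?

From the description: a = 1886, b = 169, c = 1720, d = 1815.
This is a case-control study: participants were sampled on outcome status, so risks in the source population cannot be estimated directly — relative risk is not valid here. The odds ratio is the appropriate measure.
OR = (a·d)/(b·c) = (1886 × 1815) / (169 × 1720) = 3423090 / 290680 = 11.77615

11.776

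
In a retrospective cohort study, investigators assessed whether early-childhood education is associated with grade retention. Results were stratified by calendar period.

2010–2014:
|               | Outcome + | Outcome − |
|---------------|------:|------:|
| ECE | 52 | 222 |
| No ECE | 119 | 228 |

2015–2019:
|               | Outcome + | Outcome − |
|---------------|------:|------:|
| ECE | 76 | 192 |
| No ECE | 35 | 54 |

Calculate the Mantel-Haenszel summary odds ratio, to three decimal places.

0.498

OR_MH = Σ(aᵢdᵢ/nᵢ) / Σ(bᵢcᵢ/nᵢ), where nᵢ is the stratum total.
Stratum 1 (2010–2014): n = 621; a·d/n = 52·228/621 = 19.0918; b·c/n = 222·119/621 = 42.5411
Stratum 2 (2015–2019): n = 357; a·d/n = 76·54/357 = 11.4958; b·c/n = 192·35/357 = 18.8235
OR_MH = (19.0918 + 11.4958) / (42.5411 + 18.8235) = 30.5876 / 61.3646 = 0.49846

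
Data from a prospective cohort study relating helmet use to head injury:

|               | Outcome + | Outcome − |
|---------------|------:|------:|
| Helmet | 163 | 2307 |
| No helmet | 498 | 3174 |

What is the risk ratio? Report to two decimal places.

0.49

Cells: a = 163, b = 2307, c = 498, d = 3174.
Risk in exposed = 163/2470 = 0.06599; risk in unexposed = 498/3672 = 0.13562.
RR = 0.06599 / 0.13562 = 0.48659
The risk is 51% lower among the exposed than among the unexposed.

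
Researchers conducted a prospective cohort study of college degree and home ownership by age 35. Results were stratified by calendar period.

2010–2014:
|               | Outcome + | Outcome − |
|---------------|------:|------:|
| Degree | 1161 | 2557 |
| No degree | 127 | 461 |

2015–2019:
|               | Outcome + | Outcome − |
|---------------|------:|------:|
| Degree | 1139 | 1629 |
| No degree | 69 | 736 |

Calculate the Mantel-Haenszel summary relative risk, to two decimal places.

RR_MH = Σ(aᵢ·n₀ᵢ/nᵢ) / Σ(cᵢ·n₁ᵢ/nᵢ), with n₁ᵢ = aᵢ+bᵢ (exposed), n₀ᵢ = cᵢ+dᵢ (unexposed), nᵢ = n₁ᵢ+n₀ᵢ.
Stratum 1 (2010–2014): n₁ = 3718, n₀ = 588, n = 4306; a·n₀/n = 1161·588/4306 = 158.5388; c·n₁/n = 127·3718/4306 = 109.6577
Stratum 2 (2015–2019): n₁ = 2768, n₀ = 805, n = 3573; a·n₀/n = 1139·805/3573 = 256.6177; c·n₁/n = 69·2768/3573 = 53.4542
RR_MH = (158.5388 + 256.6177) / (109.6577 + 53.4542) = 415.1565 / 163.1119 = 2.54522

2.55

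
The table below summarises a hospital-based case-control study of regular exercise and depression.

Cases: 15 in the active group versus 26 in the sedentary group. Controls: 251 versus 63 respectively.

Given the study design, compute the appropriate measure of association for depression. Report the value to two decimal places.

From the description: a = 15, b = 251, c = 26, d = 63.
This is a hospital-based case-control study: participants were sampled on outcome status, so risks in the source population cannot be estimated directly — relative risk is not valid here. The odds ratio is the appropriate measure.
OR = (a·d)/(b·c) = (15 × 63) / (251 × 26) = 945 / 6526 = 0.14481

0.14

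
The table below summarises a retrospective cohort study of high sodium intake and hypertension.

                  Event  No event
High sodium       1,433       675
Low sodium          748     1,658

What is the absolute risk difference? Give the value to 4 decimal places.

0.3689

Cells: a = 1433, b = 675, c = 748, d = 1658.
Risk in exposed = 1433/2108 = 0.679791; risk in unexposed = 748/2406 = 0.310889.
Risk difference = 0.679791 − 0.310889 = 0.368902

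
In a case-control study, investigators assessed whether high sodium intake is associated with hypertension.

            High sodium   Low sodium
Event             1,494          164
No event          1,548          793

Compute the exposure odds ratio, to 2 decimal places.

4.67

Reading the table with exposure as columns: a = 1494 (High sodium, case), b = 1548 (High sodium, non-case), c = 164 (Low sodium, case), d = 793.
OR = (a·d)/(b·c) = (1494 × 793) / (1548 × 164) = 1184742 / 253872 = 4.66669
The odds of hypertension are about 4.67 times as high in the high sodium group.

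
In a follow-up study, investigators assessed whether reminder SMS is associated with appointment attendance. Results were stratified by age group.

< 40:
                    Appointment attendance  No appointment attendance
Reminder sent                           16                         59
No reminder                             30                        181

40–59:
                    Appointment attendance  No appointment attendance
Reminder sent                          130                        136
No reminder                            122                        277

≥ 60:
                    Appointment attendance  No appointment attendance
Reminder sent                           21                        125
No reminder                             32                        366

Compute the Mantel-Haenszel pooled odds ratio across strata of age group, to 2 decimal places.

OR_MH = Σ(aᵢdᵢ/nᵢ) / Σ(bᵢcᵢ/nᵢ), where nᵢ is the stratum total.
Stratum 1 (< 40): n = 286; a·d/n = 16·181/286 = 10.1259; b·c/n = 59·30/286 = 6.1888
Stratum 2 (40–59): n = 665; a·d/n = 130·277/665 = 54.1504; b·c/n = 136·122/665 = 24.9504
Stratum 3 (≥ 60): n = 544; a·d/n = 21·366/544 = 14.1287; b·c/n = 125·32/544 = 7.3529
OR_MH = (10.1259 + 54.1504 + 14.1287) / (6.1888 + 24.9504 + 7.3529) = 78.4049 / 38.4921 = 2.03691

2.04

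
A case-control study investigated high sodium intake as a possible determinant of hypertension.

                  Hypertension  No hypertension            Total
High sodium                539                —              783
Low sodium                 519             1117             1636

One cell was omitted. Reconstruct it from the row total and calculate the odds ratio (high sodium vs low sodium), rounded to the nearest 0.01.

The missing cell is in the exposed row: 783 − 539 = 244.
So a = 539, b = 244, c = 519, d = 1117.
OR = (a·d)/(b·c) = (539 × 1117) / (244 × 519) = 602063 / 126636 = 4.75428

4.75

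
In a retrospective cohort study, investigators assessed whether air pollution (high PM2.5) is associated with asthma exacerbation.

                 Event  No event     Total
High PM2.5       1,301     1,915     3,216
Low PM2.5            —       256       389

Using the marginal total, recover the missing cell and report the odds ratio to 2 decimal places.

The missing cell is in the unexposed row: 389 − 256 = 133.
So a = 1301, b = 1915, c = 133, d = 256.
OR = (a·d)/(b·c) = (1301 × 256) / (1915 × 133) = 333056 / 254695 = 1.30767

1.31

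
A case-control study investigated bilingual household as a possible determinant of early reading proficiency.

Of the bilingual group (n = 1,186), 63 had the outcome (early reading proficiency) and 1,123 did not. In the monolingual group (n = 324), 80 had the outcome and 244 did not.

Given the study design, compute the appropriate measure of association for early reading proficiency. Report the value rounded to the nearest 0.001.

0.171

From the description: a = 63, b = 1123, c = 80, d = 244.
This is a case-control study: participants were sampled on outcome status, so risks in the source population cannot be estimated directly — relative risk is not valid here. The odds ratio is the appropriate measure.
OR = (a·d)/(b·c) = (63 × 244) / (1123 × 80) = 15372 / 89840 = 0.17110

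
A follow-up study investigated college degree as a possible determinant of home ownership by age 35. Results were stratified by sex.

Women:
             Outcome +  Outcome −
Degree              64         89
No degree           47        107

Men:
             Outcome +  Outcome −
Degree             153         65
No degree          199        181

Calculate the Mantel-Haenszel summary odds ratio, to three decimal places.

OR_MH = Σ(aᵢdᵢ/nᵢ) / Σ(bᵢcᵢ/nᵢ), where nᵢ is the stratum total.
Stratum 1 (Women): n = 307; a·d/n = 64·107/307 = 22.3062; b·c/n = 89·47/307 = 13.6254
Stratum 2 (Men): n = 598; a·d/n = 153·181/598 = 46.3094; b·c/n = 65·199/598 = 21.6304
OR_MH = (22.3062 + 46.3094) / (13.6254 + 21.6304) = 68.6156 / 35.2558 = 1.94622

1.946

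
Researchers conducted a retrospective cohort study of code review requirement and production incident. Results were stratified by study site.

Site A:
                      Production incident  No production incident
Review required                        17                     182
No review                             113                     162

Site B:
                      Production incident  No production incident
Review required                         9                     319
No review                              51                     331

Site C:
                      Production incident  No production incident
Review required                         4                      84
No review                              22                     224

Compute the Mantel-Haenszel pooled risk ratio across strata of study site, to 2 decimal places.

RR_MH = Σ(aᵢ·n₀ᵢ/nᵢ) / Σ(cᵢ·n₁ᵢ/nᵢ), with n₁ᵢ = aᵢ+bᵢ (exposed), n₀ᵢ = cᵢ+dᵢ (unexposed), nᵢ = n₁ᵢ+n₀ᵢ.
Stratum 1 (Site A): n₁ = 199, n₀ = 275, n = 474; a·n₀/n = 17·275/474 = 9.8629; c·n₁/n = 113·199/474 = 47.4409
Stratum 2 (Site B): n₁ = 328, n₀ = 382, n = 710; a·n₀/n = 9·382/710 = 4.8423; c·n₁/n = 51·328/710 = 23.5606
Stratum 3 (Site C): n₁ = 88, n₀ = 246, n = 334; a·n₀/n = 4·246/334 = 2.9461; c·n₁/n = 22·88/334 = 5.7964
RR_MH = (9.8629 + 4.8423 + 2.9461) / (47.4409 + 23.5606 + 5.7964) = 17.6512 / 76.7979 = 0.22984

0.23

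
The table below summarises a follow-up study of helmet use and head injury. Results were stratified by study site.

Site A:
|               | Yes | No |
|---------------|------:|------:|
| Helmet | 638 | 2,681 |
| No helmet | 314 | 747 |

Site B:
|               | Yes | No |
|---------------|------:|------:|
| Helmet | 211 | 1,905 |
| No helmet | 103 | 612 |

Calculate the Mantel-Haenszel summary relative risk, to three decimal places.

0.660

RR_MH = Σ(aᵢ·n₀ᵢ/nᵢ) / Σ(cᵢ·n₁ᵢ/nᵢ), with n₁ᵢ = aᵢ+bᵢ (exposed), n₀ᵢ = cᵢ+dᵢ (unexposed), nᵢ = n₁ᵢ+n₀ᵢ.
Stratum 1 (Site A): n₁ = 3319, n₀ = 1061, n = 4380; a·n₀/n = 638·1061/4380 = 154.5475; c·n₁/n = 314·3319/4380 = 237.9374
Stratum 2 (Site B): n₁ = 2116, n₀ = 715, n = 2831; a·n₀/n = 211·715/2831 = 53.2904; c·n₁/n = 103·2116/2831 = 76.9862
RR_MH = (154.5475 + 53.2904) / (237.9374 + 76.9862) = 207.8378 / 314.9237 = 0.65996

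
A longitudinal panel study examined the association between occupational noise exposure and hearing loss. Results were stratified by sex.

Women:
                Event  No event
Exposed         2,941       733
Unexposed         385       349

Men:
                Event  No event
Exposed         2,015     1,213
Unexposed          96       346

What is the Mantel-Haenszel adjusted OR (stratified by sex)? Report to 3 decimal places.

4.416

OR_MH = Σ(aᵢdᵢ/nᵢ) / Σ(bᵢcᵢ/nᵢ), where nᵢ is the stratum total.
Stratum 1 (Women): n = 4408; a·d/n = 2941·349/4408 = 232.8514; b·c/n = 733·385/4408 = 64.0211
Stratum 2 (Men): n = 3670; a·d/n = 2015·346/3670 = 189.9700; b·c/n = 1213·96/3670 = 31.7297
OR_MH = (232.8514 + 189.9700) / (64.0211 + 31.7297) = 422.8214 / 95.7508 = 4.41585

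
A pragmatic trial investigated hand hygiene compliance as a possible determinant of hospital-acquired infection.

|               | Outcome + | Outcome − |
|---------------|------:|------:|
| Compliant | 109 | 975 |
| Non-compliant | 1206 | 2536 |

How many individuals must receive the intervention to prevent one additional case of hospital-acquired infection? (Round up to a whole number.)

5

Risk in treated group = 109/1084 = 0.10055; risk in control = 1206/3742 = 0.32229.
Absolute risk reduction = 0.32229 − 0.10055 = 0.22173
NNT = 1 / ARR = 1 / 0.22173 = 4.510 → round up → 5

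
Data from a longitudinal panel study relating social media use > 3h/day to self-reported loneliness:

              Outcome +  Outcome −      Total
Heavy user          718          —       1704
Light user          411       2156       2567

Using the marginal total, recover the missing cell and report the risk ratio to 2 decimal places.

2.63

The missing cell is in the exposed row: 1704 − 718 = 986.
So a = 718, b = 986, c = 411, d = 2156.
RR = [a/(a+b)] / [c/(c+d)] = (718/1704) / (411/2567) = 0.42136/0.16011 = 2.63172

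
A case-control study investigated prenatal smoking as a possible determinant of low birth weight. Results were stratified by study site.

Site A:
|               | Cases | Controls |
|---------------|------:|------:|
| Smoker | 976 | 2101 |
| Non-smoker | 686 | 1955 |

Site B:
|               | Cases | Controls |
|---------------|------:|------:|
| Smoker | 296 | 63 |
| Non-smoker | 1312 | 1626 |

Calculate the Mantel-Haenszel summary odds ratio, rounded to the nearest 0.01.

1.73

OR_MH = Σ(aᵢdᵢ/nᵢ) / Σ(bᵢcᵢ/nᵢ), where nᵢ is the stratum total.
Stratum 1 (Site A): n = 5718; a·d/n = 976·1955/5718 = 333.6971; b·c/n = 2101·686/5718 = 252.0612
Stratum 2 (Site B): n = 3297; a·d/n = 296·1626/3297 = 145.9800; b·c/n = 63·1312/3297 = 25.0701
OR_MH = (333.6971 + 145.9800) / (252.0612 + 25.0701) = 479.6771 / 277.1313 = 1.73087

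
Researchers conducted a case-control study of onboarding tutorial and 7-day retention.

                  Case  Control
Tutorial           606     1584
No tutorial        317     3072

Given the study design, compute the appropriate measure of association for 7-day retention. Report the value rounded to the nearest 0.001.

Cells: a = 606, b = 1584, c = 317, d = 3072.
This is a case-control study: participants were sampled on outcome status, so risks in the source population cannot be estimated directly — relative risk is not valid here. The odds ratio is the appropriate measure.
OR = (a·d)/(b·c) = (606 × 3072) / (1584 × 317) = 1861632 / 502128 = 3.70748

3.707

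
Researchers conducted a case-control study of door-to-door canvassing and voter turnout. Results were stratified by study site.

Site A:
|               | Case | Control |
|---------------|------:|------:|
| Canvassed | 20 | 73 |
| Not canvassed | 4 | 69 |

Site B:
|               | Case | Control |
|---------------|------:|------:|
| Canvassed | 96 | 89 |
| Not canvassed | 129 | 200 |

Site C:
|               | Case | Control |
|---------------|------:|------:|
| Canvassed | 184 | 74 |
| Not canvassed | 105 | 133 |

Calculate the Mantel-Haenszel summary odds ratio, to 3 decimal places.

2.389

OR_MH = Σ(aᵢdᵢ/nᵢ) / Σ(bᵢcᵢ/nᵢ), where nᵢ is the stratum total.
Stratum 1 (Site A): n = 166; a·d/n = 20·69/166 = 8.3133; b·c/n = 73·4/166 = 1.7590
Stratum 2 (Site B): n = 514; a·d/n = 96·200/514 = 37.3541; b·c/n = 89·129/514 = 22.3366
Stratum 3 (Site C): n = 496; a·d/n = 184·133/496 = 49.3387; b·c/n = 74·105/496 = 15.6653
OR_MH = (8.3133 + 37.3541 + 49.3387) / (1.7590 + 22.3366 + 15.6653) = 95.0060 / 39.7609 = 2.38943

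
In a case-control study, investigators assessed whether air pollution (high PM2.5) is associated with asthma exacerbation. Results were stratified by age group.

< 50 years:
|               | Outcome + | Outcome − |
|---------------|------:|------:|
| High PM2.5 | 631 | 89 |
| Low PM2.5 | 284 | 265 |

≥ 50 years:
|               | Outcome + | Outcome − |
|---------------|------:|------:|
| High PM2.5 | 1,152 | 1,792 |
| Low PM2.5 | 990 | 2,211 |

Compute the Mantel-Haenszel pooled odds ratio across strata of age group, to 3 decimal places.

OR_MH = Σ(aᵢdᵢ/nᵢ) / Σ(bᵢcᵢ/nᵢ), where nᵢ is the stratum total.
Stratum 1 (< 50 years): n = 1269; a·d/n = 631·265/1269 = 131.7691; b·c/n = 89·284/1269 = 19.9180
Stratum 2 (≥ 50 years): n = 6145; a·d/n = 1152·2211/6145 = 414.4950; b·c/n = 1792·990/6145 = 288.7030
OR_MH = (131.7691 + 414.4950) / (19.9180 + 288.7030) = 546.2641 / 308.6211 = 1.77002

1.770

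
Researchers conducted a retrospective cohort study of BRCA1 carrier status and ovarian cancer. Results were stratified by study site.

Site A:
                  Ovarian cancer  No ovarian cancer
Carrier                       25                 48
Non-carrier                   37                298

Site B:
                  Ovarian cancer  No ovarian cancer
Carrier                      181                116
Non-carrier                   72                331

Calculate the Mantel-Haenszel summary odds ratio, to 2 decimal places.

OR_MH = Σ(aᵢdᵢ/nᵢ) / Σ(bᵢcᵢ/nᵢ), where nᵢ is the stratum total.
Stratum 1 (Site A): n = 408; a·d/n = 25·298/408 = 18.2598; b·c/n = 48·37/408 = 4.3529
Stratum 2 (Site B): n = 700; a·d/n = 181·331/700 = 85.5871; b·c/n = 116·72/700 = 11.9314
OR_MH = (18.2598 + 85.5871) / (4.3529 + 11.9314) = 103.8469 / 16.2844 = 6.37709

6.38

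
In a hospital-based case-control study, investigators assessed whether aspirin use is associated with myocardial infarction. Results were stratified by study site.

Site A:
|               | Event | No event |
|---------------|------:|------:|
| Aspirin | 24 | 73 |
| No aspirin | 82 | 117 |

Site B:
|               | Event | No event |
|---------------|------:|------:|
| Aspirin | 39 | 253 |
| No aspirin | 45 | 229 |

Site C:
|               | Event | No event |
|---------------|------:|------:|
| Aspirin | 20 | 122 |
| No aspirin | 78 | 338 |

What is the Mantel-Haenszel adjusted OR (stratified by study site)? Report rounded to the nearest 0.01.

OR_MH = Σ(aᵢdᵢ/nᵢ) / Σ(bᵢcᵢ/nᵢ), where nᵢ is the stratum total.
Stratum 1 (Site A): n = 296; a·d/n = 24·117/296 = 9.4865; b·c/n = 73·82/296 = 20.2230
Stratum 2 (Site B): n = 566; a·d/n = 39·229/566 = 15.7792; b·c/n = 253·45/566 = 20.1148
Stratum 3 (Site C): n = 558; a·d/n = 20·338/558 = 12.1147; b·c/n = 122·78/558 = 17.0538
OR_MH = (9.4865 + 15.7792 + 12.1147) / (20.2230 + 20.1148 + 17.0538) = 37.3803 / 57.3916 = 0.65132

0.65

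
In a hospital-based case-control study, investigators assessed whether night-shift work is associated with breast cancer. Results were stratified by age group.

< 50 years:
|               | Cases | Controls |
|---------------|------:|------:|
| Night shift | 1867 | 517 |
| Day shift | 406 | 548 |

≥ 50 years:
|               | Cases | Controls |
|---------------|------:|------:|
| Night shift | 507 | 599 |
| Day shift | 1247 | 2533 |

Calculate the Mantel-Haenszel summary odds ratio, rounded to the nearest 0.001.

2.639

OR_MH = Σ(aᵢdᵢ/nᵢ) / Σ(bᵢcᵢ/nᵢ), where nᵢ is the stratum total.
Stratum 1 (< 50 years): n = 3338; a·d/n = 1867·548/3338 = 306.5057; b·c/n = 517·406/3338 = 62.8826
Stratum 2 (≥ 50 years): n = 4886; a·d/n = 507·2533/4886 = 262.8389; b·c/n = 599·1247/4886 = 152.8762
OR_MH = (306.5057 + 262.8389) / (62.8826 + 152.8762) = 569.3446 / 215.7587 = 2.63880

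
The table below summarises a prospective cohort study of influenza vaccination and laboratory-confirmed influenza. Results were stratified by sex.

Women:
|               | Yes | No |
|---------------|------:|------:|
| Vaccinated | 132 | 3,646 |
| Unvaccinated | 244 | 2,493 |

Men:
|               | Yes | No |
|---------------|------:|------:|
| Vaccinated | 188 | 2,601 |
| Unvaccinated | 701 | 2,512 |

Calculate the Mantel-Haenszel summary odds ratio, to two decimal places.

OR_MH = Σ(aᵢdᵢ/nᵢ) / Σ(bᵢcᵢ/nᵢ), where nᵢ is the stratum total.
Stratum 1 (Women): n = 6515; a·d/n = 132·2493/6515 = 50.5105; b·c/n = 3646·244/6515 = 136.5501
Stratum 2 (Men): n = 6002; a·d/n = 188·2512/6002 = 78.6831; b·c/n = 2601·701/6002 = 303.7822
OR_MH = (50.5105 + 78.6831) / (136.5501 + 303.7822) = 129.1936 / 440.3324 = 0.29340

0.29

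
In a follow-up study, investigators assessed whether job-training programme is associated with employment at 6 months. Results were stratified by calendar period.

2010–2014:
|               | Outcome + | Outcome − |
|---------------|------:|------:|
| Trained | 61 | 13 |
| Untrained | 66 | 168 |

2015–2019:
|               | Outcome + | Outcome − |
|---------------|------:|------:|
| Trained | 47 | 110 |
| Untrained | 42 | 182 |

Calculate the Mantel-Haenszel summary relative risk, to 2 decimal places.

2.23

RR_MH = Σ(aᵢ·n₀ᵢ/nᵢ) / Σ(cᵢ·n₁ᵢ/nᵢ), with n₁ᵢ = aᵢ+bᵢ (exposed), n₀ᵢ = cᵢ+dᵢ (unexposed), nᵢ = n₁ᵢ+n₀ᵢ.
Stratum 1 (2010–2014): n₁ = 74, n₀ = 234, n = 308; a·n₀/n = 61·234/308 = 46.3442; c·n₁/n = 66·74/308 = 15.8571
Stratum 2 (2015–2019): n₁ = 157, n₀ = 224, n = 381; a·n₀/n = 47·224/381 = 27.6325; c·n₁/n = 42·157/381 = 17.3071
RR_MH = (46.3442 + 27.6325) / (15.8571 + 17.3071) = 73.9767 / 33.1642 = 2.23062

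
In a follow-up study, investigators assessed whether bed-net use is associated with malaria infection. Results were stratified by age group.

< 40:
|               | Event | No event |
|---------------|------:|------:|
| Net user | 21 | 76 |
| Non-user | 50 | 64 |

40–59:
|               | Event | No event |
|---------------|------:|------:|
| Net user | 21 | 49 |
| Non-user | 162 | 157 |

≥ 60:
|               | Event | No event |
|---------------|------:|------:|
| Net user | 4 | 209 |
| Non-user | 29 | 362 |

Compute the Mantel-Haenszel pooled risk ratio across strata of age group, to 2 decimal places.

RR_MH = Σ(aᵢ·n₀ᵢ/nᵢ) / Σ(cᵢ·n₁ᵢ/nᵢ), with n₁ᵢ = aᵢ+bᵢ (exposed), n₀ᵢ = cᵢ+dᵢ (unexposed), nᵢ = n₁ᵢ+n₀ᵢ.
Stratum 1 (< 40): n₁ = 97, n₀ = 114, n = 211; a·n₀/n = 21·114/211 = 11.3460; c·n₁/n = 50·97/211 = 22.9858
Stratum 2 (40–59): n₁ = 70, n₀ = 319, n = 389; a·n₀/n = 21·319/389 = 17.2211; c·n₁/n = 162·70/389 = 29.1517
Stratum 3 (≥ 60): n₁ = 213, n₀ = 391, n = 604; a·n₀/n = 4·391/604 = 2.5894; c·n₁/n = 29·213/604 = 10.2268
RR_MH = (11.3460 + 17.2211 + 2.5894) / (22.9858 + 29.1517 + 10.2268) = 31.1565 / 62.3643 = 0.49959

0.50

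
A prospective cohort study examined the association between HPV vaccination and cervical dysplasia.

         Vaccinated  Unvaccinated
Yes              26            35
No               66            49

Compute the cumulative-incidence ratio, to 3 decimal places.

0.678

Reading the table with exposure as columns: a = 26 (Vaccinated, case), b = 66 (Vaccinated, non-case), c = 35 (Unvaccinated, case), d = 49.
Risk in exposed = 26/92 = 0.28261; risk in unexposed = 35/84 = 0.41667.
RR = 0.28261 / 0.41667 = 0.67826
The risk is 32% lower among the exposed than among the unexposed.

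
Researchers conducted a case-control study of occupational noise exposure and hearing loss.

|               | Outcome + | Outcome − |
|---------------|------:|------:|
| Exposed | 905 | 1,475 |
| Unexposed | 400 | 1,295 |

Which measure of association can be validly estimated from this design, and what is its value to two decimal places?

Cells: a = 905, b = 1475, c = 400, d = 1295.
This is a case-control study: participants were sampled on outcome status, so risks in the source population cannot be estimated directly — relative risk is not valid here. The odds ratio is the appropriate measure.
OR = (a·d)/(b·c) = (905 × 1295) / (1475 × 400) = 1171975 / 590000 = 1.98640

1.99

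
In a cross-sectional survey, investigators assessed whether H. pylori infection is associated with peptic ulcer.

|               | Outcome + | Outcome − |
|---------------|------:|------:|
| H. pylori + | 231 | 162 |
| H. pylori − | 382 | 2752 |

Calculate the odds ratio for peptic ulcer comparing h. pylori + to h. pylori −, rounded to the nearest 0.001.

10.273

Cells: a = 231, b = 162, c = 382, d = 2752.
OR = (a·d)/(b·c) = (231 × 2752) / (162 × 382) = 635712 / 61884 = 10.27264
The odds of peptic ulcer are about 10.27 times as high in the h. pylori + group.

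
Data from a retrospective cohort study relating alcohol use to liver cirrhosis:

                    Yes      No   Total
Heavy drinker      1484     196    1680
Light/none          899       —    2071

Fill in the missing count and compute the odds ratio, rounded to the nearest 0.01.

The missing cell is in the unexposed row: 2071 − 899 = 1172.
So a = 1484, b = 196, c = 899, d = 1172.
OR = (a·d)/(b·c) = (1484 × 1172) / (196 × 899) = 1739248 / 176204 = 9.87065

9.87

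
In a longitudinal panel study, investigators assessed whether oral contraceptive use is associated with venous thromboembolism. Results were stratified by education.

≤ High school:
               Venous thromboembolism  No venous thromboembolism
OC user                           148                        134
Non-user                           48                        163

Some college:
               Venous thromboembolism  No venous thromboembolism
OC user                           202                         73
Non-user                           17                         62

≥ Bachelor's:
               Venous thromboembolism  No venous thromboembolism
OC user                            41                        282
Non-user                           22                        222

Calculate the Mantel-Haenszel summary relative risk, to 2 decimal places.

RR_MH = Σ(aᵢ·n₀ᵢ/nᵢ) / Σ(cᵢ·n₁ᵢ/nᵢ), with n₁ᵢ = aᵢ+bᵢ (exposed), n₀ᵢ = cᵢ+dᵢ (unexposed), nᵢ = n₁ᵢ+n₀ᵢ.
Stratum 1 (≤ High school): n₁ = 282, n₀ = 211, n = 493; a·n₀/n = 148·211/493 = 63.3428; c·n₁/n = 48·282/493 = 27.4564
Stratum 2 (Some college): n₁ = 275, n₀ = 79, n = 354; a·n₀/n = 202·79/354 = 45.0791; c·n₁/n = 17·275/354 = 13.2062
Stratum 3 (≥ Bachelor's): n₁ = 323, n₀ = 244, n = 567; a·n₀/n = 41·244/567 = 17.6437; c·n₁/n = 22·323/567 = 12.5326
RR_MH = (63.3428 + 45.0791 + 17.6437) / (27.4564 + 13.2062 + 12.5326) = 126.0656 / 53.1952 = 2.36987

2.37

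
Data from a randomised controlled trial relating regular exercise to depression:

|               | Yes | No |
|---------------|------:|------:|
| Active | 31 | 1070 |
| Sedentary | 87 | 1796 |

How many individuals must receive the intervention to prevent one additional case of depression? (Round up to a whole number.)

56

Risk in treated group = 31/1101 = 0.02816; risk in control = 87/1883 = 0.04620.
Absolute risk reduction = 0.04620 − 0.02816 = 0.01805
NNT = 1 / ARR = 1 / 0.01805 = 55.412 → round up → 56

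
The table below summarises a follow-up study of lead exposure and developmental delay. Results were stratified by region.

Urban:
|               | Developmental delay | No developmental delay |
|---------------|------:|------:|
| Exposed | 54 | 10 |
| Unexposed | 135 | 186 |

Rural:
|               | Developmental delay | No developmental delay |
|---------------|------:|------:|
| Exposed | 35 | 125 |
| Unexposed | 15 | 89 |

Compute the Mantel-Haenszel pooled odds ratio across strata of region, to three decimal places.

OR_MH = Σ(aᵢdᵢ/nᵢ) / Σ(bᵢcᵢ/nᵢ), where nᵢ is the stratum total.
Stratum 1 (Urban): n = 385; a·d/n = 54·186/385 = 26.0883; b·c/n = 10·135/385 = 3.5065
Stratum 2 (Rural): n = 264; a·d/n = 35·89/264 = 11.7992; b·c/n = 125·15/264 = 7.1023
OR_MH = (26.0883 + 11.7992) / (3.5065 + 7.1023) = 37.8876 / 10.6088 = 3.57134

3.571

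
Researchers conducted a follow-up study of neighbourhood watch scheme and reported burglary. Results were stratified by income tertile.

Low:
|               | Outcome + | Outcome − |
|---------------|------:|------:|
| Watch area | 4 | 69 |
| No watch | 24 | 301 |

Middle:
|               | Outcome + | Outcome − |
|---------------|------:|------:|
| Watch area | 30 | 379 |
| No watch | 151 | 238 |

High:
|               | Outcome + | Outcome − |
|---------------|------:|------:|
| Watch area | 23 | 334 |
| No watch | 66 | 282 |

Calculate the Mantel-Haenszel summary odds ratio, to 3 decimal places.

0.198

OR_MH = Σ(aᵢdᵢ/nᵢ) / Σ(bᵢcᵢ/nᵢ), where nᵢ is the stratum total.
Stratum 1 (Low): n = 398; a·d/n = 4·301/398 = 3.0251; b·c/n = 69·24/398 = 4.1608
Stratum 2 (Middle): n = 798; a·d/n = 30·238/798 = 8.9474; b·c/n = 379·151/798 = 71.7155
Stratum 3 (High): n = 705; a·d/n = 23·282/705 = 9.2000; b·c/n = 334·66/705 = 31.2681
OR_MH = (3.0251 + 8.9474 + 9.2000) / (4.1608 + 71.7155 + 31.2681) = 21.1725 / 107.1444 = 0.19761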